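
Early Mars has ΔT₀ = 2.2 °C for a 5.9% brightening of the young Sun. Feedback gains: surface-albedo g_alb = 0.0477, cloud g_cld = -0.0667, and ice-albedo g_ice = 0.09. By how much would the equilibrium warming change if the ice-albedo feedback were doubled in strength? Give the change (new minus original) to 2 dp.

Original: g = 0.071, ΔT = 2.2/(1−0.071) = 2.3681 °C.
With doubled ice-albedo: g' = 0.161, ΔT' = 2.2/(1−0.161) = 2.6222 °C.
Change = 2.6222 − 2.3681 = 0.25 °C.

0.25 °C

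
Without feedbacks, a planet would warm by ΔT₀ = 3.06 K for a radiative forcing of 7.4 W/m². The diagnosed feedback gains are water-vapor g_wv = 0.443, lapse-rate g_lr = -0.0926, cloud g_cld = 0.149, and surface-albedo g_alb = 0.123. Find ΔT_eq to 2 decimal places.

Total gain g = 0.443 − 0.0926 + 0.149 + 0.123 = 0.6224.
Amplification A = 1/(1 − 0.6224) = 2.648.
ΔT = 3.06 × 2.648 = 8.10 K.

8.10 K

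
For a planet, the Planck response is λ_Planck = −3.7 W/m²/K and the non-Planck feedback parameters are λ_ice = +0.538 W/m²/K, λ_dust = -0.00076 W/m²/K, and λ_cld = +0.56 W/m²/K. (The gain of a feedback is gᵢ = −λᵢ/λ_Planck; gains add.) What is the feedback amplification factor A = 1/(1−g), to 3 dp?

Convert to gains: g_ice = 0.538/3.7 = 0.1454; g_dust = -0.00076/3.7 = -0.000205; g_cld = 0.56/3.7 = 0.1514.
Total gain g = 0.296595.
A = 1/(1 − 0.296595) = 1.422.

1.422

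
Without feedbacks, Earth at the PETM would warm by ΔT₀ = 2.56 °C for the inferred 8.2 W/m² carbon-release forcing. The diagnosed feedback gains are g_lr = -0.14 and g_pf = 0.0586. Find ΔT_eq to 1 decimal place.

2.4 °C

Total gain g = -0.14 + 0.0586 = -0.0814.
Amplification A = 1/(1 + 0.0814) = 0.9247.
ΔT = 2.56 × 0.9247 = 2.4 °C.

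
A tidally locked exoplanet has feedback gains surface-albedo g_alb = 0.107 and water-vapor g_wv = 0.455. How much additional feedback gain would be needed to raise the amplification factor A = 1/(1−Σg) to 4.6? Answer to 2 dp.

0.22

Current total gain = 0.562.
Target gain for A = 4.6: g* = 1 − 1/4.6 = 0.7826.
Additional gain needed = 0.7826 − 0.562 = 0.22.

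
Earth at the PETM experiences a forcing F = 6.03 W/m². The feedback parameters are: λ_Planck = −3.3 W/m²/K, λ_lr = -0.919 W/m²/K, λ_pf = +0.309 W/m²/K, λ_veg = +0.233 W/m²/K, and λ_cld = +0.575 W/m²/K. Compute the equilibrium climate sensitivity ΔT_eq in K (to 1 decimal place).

1.9 K

Net feedback parameter λ = (−3.3) + (-0.919) + (+0.309) + (+0.233) + (+0.575) = -3.102 W/m²/K.
ΔT = −F/λ = −6.03/(-3.102) = 1.9 K.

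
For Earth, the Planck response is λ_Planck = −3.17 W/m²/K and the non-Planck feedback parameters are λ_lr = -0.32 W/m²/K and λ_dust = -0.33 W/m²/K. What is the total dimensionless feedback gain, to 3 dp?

Convert to gains: g_lr = -0.32/3.17 = -0.1009; g_dust = -0.33/3.17 = -0.1041.
Total gain g = -0.205.

-0.205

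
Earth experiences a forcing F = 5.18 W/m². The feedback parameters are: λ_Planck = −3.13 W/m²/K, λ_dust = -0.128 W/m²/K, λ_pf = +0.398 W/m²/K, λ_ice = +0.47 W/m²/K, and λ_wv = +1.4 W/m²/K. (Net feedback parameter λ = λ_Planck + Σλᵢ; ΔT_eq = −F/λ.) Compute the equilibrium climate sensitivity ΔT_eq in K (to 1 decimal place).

5.2 K

Net feedback parameter λ = (−3.13) + (-0.128) + (+0.398) + (+0.47) + (+1.4) = -0.99 W/m²/K.
ΔT = −F/λ = −5.18/(-0.99) = 5.2 K.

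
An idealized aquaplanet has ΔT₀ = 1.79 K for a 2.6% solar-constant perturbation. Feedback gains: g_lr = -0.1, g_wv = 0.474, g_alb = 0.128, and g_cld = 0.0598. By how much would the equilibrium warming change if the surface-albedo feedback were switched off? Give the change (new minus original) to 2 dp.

Original: g = 0.5618, ΔT = 1.79/(1−0.5618) = 4.0849 K.
Without surface-albedo: g' = 0.4338, ΔT' = 1.79/(1−0.4338) = 3.1614 K.
Change = 3.1614 − 4.0849 = -0.92 K.

-0.92 K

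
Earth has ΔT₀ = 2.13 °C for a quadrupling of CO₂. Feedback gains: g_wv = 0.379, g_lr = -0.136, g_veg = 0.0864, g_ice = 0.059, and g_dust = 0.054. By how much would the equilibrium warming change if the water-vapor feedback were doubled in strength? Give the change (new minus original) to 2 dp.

8.11 °C

Original: g = 0.4424, ΔT = 2.13/(1−0.4424) = 3.8199 °C.
With doubled water-vapor: g' = 0.8214, ΔT' = 2.13/(1−0.8214) = 11.9261 °C.
Change = 11.9261 − 3.8199 = 8.11 °C.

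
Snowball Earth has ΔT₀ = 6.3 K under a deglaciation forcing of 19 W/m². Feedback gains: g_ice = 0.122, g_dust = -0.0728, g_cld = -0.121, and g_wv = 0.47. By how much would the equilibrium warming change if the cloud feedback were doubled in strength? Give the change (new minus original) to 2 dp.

Original: g = 0.3982, ΔT = 6.3/(1−0.3982) = 10.4686 K.
With doubled cloud: g' = 0.2772, ΔT' = 6.3/(1−0.2772) = 8.7161 K.
Change = 8.7161 − 10.4686 = -1.75 K.

-1.75 K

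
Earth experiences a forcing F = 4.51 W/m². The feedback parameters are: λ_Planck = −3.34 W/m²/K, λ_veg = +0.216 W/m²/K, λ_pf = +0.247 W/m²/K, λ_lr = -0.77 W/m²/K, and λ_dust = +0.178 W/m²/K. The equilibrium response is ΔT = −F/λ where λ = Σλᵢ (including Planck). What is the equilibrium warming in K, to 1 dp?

Net feedback parameter λ = (−3.34) + (+0.216) + (+0.247) + (-0.77) + (+0.178) = -3.469 W/m²/K.
ΔT = −F/λ = −4.51/(-3.469) = 1.3 K.

1.3 K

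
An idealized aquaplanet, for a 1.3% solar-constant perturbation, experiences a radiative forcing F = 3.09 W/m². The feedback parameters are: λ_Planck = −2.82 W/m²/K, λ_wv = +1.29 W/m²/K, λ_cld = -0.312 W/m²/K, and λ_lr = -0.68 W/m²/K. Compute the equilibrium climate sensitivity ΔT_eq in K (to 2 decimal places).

Net feedback parameter λ = (−2.82) + (+1.29) + (-0.312) + (-0.68) = -2.522 W/m²/K.
ΔT = −F/λ = −3.09/(-2.522) = 1.23 K.

1.23 K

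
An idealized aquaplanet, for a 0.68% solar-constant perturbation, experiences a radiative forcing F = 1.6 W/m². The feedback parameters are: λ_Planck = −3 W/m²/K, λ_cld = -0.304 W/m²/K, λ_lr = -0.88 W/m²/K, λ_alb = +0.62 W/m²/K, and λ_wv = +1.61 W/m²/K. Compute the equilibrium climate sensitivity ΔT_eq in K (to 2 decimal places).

0.82 K

Net feedback parameter λ = (−3) + (-0.304) + (-0.88) + (+0.62) + (+1.61) = -1.954 W/m²/K.
ΔT = −F/λ = −1.6/(-1.954) = 0.82 K.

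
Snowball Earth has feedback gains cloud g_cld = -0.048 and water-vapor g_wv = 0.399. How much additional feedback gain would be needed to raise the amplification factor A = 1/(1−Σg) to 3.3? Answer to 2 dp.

0.35

Current total gain = 0.351.
Target gain for A = 3.3: g* = 1 − 1/3.3 = 0.697.
Additional gain needed = 0.697 − 0.351 = 0.35.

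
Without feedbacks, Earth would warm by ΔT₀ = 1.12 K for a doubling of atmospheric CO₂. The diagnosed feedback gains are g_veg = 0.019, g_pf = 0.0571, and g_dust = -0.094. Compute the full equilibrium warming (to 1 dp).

Total gain g = 0.019 + 0.0571 − 0.094 = -0.0179.
Amplification A = 1/(1 + 0.0179) = 0.9824.
ΔT = 1.12 × 0.9824 = 1.1 K.

1.1 K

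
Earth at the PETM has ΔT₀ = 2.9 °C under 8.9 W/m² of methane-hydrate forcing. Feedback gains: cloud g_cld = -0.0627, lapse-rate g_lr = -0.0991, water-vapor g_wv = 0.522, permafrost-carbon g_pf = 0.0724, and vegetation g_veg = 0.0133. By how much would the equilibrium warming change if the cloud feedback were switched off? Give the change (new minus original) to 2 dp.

0.67 °C

Original: g = 0.4459, ΔT = 2.9/(1−0.4459) = 5.2337 °C.
Without cloud: g' = 0.5086, ΔT' = 2.9/(1−0.5086) = 5.9015 °C.
Change = 5.9015 − 5.2337 = 0.67 °C.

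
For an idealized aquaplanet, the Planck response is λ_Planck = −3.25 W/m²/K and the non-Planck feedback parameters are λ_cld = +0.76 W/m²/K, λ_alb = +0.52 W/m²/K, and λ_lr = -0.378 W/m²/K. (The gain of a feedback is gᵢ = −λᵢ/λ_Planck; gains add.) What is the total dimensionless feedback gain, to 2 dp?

0.28

Convert to gains: g_cld = 0.76/3.25 = 0.2338; g_alb = 0.52/3.25 = 0.16; g_lr = -0.378/3.25 = -0.1163.
Total gain g = 0.2775.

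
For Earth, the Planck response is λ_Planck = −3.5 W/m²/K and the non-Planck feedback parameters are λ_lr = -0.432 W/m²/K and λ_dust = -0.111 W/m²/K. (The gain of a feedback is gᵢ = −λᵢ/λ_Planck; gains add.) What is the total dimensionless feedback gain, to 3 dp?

-0.155

Convert to gains: g_lr = -0.432/3.5 = -0.1234; g_dust = -0.111/3.5 = -0.03171.
Total gain g = -0.15511.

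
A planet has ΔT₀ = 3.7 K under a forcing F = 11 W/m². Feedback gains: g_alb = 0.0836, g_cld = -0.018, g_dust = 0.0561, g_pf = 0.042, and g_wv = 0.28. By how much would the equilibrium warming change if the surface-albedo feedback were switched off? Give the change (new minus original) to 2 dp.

Original: g = 0.4437, ΔT = 3.7/(1−0.4437) = 6.6511 K.
Without surface-albedo: g' = 0.3601, ΔT' = 3.7/(1−0.3601) = 5.7822 K.
Change = 5.7822 − 6.6511 = -0.87 K.

-0.87 K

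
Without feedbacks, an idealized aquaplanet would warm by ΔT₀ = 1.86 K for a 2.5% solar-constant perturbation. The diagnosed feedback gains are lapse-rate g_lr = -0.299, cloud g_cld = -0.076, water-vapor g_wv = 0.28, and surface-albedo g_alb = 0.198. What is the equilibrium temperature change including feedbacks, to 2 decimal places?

Total gain g = -0.299 − 0.076 + 0.28 + 0.198 = 0.103.
Amplification A = 1/(1 − 0.103) = 1.115.
ΔT = 1.86 × 1.115 = 2.07 K.

2.07 K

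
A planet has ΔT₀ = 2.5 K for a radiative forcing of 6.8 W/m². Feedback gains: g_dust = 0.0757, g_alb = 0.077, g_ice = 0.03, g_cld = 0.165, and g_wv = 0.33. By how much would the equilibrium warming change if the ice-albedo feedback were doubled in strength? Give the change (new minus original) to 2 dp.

Original: g = 0.6777, ΔT = 2.5/(1−0.6777) = 7.7567 K.
With doubled ice-albedo: g' = 0.7077, ΔT' = 2.5/(1−0.7077) = 8.5529 K.
Change = 8.5529 − 7.7567 = 0.80 K.

0.80 K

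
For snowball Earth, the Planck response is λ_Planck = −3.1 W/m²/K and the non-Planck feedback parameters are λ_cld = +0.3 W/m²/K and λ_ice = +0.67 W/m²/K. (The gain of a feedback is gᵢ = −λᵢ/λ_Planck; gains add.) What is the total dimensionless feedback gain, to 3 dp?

Convert to gains: g_cld = 0.3/3.1 = 0.09677; g_ice = 0.67/3.1 = 0.2161.
Total gain g = 0.31287.

0.313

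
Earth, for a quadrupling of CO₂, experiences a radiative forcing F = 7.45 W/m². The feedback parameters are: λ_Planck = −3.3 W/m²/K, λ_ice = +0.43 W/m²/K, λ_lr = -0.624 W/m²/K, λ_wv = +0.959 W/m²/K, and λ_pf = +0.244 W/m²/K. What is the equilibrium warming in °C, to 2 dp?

Net feedback parameter λ = (−3.3) + (+0.43) + (-0.624) + (+0.959) + (+0.244) = -2.291 W/m²/K.
ΔT = −F/λ = −7.45/(-2.291) = 3.25 °C.

3.25 °C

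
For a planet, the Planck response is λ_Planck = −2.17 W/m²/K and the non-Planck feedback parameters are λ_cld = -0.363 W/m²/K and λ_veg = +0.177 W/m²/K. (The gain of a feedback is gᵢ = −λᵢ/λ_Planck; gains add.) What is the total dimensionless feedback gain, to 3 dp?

Convert to gains: g_cld = -0.363/2.17 = -0.1673; g_veg = 0.177/2.17 = 0.08157.
Total gain g = -0.08573.

-0.086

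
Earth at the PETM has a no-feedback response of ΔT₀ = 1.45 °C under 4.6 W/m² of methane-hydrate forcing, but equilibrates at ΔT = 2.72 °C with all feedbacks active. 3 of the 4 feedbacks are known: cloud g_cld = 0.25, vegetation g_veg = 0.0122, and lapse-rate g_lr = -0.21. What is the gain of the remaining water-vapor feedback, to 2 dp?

0.41

Amplification A = ΔT/ΔT₀ = 2.72/1.45 = 1.876.
Total gain g = 1 − 1/A = 1 − 1/1.876 = 0.467.
Known gains sum to 0.25 + 0.0122 − 0.21 = 0.0522.
g_wv = 0.467 − 0.0522 = 0.41.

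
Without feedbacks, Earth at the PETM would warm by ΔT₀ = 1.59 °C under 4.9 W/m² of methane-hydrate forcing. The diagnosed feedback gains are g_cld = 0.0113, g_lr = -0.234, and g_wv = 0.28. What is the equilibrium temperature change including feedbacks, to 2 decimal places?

Total gain g = 0.0113 − 0.234 + 0.28 = 0.0573.
Amplification A = 1/(1 − 0.0573) = 1.061.
ΔT = 1.59 × 1.061 = 1.69 °C.

1.69 °C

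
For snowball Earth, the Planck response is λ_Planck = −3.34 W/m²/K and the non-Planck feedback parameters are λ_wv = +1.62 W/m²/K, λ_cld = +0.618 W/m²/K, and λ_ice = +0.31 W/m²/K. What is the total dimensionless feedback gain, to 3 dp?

Convert to gains: g_wv = 1.62/3.34 = 0.485; g_cld = 0.618/3.34 = 0.185; g_ice = 0.31/3.34 = 0.09281.
Total gain g = 0.76281.

0.763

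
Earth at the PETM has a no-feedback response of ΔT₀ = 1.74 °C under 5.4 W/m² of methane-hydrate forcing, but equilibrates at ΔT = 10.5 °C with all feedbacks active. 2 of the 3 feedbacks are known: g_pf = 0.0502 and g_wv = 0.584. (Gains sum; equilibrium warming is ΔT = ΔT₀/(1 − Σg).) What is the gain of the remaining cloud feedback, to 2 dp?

Amplification A = ΔT/ΔT₀ = 10.5/1.74 = 6.034.
Total gain g = 1 − 1/A = 1 − 1/6.034 = 0.8343.
Known gains sum to 0.0502 + 0.584 = 0.6342.
g_cld = 0.8343 − 0.6342 = 0.20.

0.20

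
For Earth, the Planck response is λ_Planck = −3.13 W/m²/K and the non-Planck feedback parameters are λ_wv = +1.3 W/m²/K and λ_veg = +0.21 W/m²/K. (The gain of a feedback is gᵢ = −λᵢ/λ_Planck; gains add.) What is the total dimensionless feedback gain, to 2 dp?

0.48

Convert to gains: g_wv = 1.3/3.13 = 0.4153; g_veg = 0.21/3.13 = 0.06709.
Total gain g = 0.48239.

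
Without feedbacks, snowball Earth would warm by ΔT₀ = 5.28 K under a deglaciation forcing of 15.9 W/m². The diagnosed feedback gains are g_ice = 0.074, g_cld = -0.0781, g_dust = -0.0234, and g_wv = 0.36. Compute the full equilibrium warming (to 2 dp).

7.91 K

Total gain g = 0.074 − 0.0781 − 0.0234 + 0.36 = 0.3325.
Amplification A = 1/(1 − 0.3325) = 1.498.
ΔT = 5.28 × 1.498 = 7.91 K.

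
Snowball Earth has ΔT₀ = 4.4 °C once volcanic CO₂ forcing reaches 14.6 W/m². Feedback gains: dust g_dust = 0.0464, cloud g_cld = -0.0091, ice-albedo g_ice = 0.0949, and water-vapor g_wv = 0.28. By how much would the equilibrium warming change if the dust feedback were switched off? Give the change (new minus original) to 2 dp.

Original: g = 0.4122, ΔT = 4.4/(1−0.4122) = 7.4855 °C.
Without dust: g' = 0.3658, ΔT' = 4.4/(1−0.3658) = 6.9379 °C.
Change = 6.9379 − 7.4855 = -0.55 °C.

-0.55 °C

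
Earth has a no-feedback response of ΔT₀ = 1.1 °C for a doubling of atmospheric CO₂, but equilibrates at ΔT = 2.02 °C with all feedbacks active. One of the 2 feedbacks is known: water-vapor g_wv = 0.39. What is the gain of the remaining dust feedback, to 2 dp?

Amplification A = ΔT/ΔT₀ = 2.02/1.1 = 1.836.
Total gain g = 1 − 1/A = 1 − 1/1.836 = 0.4553.
The known gain is 0.39.
g_dust = 0.4553 − 0.39 = 0.07.

0.07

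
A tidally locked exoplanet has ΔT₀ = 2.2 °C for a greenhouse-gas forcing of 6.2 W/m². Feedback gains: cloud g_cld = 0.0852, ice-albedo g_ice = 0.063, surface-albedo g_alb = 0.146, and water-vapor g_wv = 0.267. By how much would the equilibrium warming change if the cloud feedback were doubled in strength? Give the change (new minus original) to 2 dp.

Original: g = 0.5612, ΔT = 2.2/(1−0.5612) = 5.0137 °C.
With doubled cloud: g' = 0.6464, ΔT' = 2.2/(1−0.6464) = 6.2217 °C.
Change = 6.2217 − 5.0137 = 1.21 °C.

1.21 °C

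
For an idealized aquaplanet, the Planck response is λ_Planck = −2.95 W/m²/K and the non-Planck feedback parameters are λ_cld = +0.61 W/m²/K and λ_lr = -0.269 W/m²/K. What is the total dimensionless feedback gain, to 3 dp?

Convert to gains: g_cld = 0.61/2.95 = 0.2068; g_lr = -0.269/2.95 = -0.09119.
Total gain g = 0.11561.

0.116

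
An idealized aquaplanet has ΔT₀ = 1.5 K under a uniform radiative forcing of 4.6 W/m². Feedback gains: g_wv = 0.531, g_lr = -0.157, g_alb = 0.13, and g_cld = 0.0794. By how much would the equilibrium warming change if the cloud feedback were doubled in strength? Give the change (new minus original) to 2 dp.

0.85 K

Original: g = 0.5834, ΔT = 1.5/(1−0.5834) = 3.6006 K.
With doubled cloud: g' = 0.6628, ΔT' = 1.5/(1−0.6628) = 4.4484 K.
Change = 4.4484 − 3.6006 = 0.85 K.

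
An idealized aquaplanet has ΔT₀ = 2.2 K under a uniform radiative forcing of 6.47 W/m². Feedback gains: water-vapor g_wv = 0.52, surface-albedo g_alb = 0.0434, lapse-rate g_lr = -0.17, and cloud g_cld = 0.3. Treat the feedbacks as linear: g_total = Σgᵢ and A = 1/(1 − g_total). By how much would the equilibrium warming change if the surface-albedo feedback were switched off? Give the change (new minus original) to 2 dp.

-0.89 K

Original: g = 0.6934, ΔT = 2.2/(1−0.6934) = 7.1755 K.
Without surface-albedo: g' = 0.65, ΔT' = 2.2/(1−0.65) = 6.2857 K.
Change = 6.2857 − 7.1755 = -0.89 K.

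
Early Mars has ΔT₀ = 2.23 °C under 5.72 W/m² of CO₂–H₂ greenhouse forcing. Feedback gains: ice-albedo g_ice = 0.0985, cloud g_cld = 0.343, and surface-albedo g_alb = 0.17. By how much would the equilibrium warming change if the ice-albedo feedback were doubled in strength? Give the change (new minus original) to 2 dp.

Original: g = 0.6115, ΔT = 2.23/(1−0.6115) = 5.7400 °C.
With doubled ice-albedo: g' = 0.71, ΔT' = 2.23/(1−0.71) = 7.6897 °C.
Change = 7.6897 − 5.7400 = 1.95 °C.

1.95 °C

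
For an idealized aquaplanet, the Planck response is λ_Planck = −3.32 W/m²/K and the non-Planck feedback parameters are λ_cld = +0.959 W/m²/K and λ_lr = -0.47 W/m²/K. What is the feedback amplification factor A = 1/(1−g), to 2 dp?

Convert to gains: g_cld = 0.959/3.32 = 0.2889; g_lr = -0.47/3.32 = -0.1416.
Total gain g = 0.1473.
A = 1/(1 − 0.1473) = 1.17.

1.17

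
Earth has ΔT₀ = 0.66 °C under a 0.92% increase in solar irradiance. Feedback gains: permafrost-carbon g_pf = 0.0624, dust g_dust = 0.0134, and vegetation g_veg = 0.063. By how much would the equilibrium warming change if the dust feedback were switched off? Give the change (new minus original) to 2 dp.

-0.01 °C

Original: g = 0.1388, ΔT = 0.66/(1−0.1388) = 0.7664 °C.
Without dust: g' = 0.1254, ΔT' = 0.66/(1−0.1254) = 0.7546 °C.
Change = 0.7546 − 0.7664 = -0.01 °C.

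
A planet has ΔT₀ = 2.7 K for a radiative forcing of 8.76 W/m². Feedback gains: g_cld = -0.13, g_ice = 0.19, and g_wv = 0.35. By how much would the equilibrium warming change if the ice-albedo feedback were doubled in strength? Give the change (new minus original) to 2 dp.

Original: g = 0.41, ΔT = 2.7/(1−0.41) = 4.5763 K.
With doubled ice-albedo: g' = 0.6, ΔT' = 2.7/(1−0.6) = 6.7500 K.
Change = 6.7500 − 4.5763 = 2.17 K.

2.17 K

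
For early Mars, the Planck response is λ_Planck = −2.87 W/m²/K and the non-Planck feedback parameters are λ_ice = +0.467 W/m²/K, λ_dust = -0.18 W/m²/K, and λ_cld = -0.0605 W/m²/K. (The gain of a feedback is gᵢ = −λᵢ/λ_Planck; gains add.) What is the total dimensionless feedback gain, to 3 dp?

0.079

Convert to gains: g_ice = 0.467/2.87 = 0.1627; g_dust = -0.18/2.87 = -0.06272; g_cld = -0.0605/2.87 = -0.02108.
Total gain g = 0.0789.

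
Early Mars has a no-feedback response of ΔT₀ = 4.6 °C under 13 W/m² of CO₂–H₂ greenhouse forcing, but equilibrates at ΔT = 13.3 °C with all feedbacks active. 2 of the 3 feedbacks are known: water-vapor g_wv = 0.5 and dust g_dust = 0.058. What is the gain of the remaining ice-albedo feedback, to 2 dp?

Amplification A = ΔT/ΔT₀ = 13.3/4.6 = 2.891.
Total gain g = 1 − 1/A = 1 − 1/2.891 = 0.6541.
Known gains sum to 0.5 + 0.058 = 0.558.
g_ice = 0.6541 − 0.558 = 0.10.

0.10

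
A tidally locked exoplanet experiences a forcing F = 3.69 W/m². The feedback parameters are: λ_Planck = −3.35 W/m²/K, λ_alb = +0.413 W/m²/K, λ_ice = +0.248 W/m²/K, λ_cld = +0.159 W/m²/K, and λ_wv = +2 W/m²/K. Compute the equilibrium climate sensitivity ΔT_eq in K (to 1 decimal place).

7.0 K

Net feedback parameter λ = (−3.35) + (+0.413) + (+0.248) + (+0.159) + (+2) = -0.53 W/m²/K.
ΔT = −F/λ = −3.69/(-0.53) = 7.0 K.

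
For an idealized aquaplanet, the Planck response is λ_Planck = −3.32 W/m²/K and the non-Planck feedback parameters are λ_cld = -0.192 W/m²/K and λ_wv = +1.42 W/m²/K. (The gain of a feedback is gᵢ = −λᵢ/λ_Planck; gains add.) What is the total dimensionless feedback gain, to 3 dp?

0.370

Convert to gains: g_cld = -0.192/3.32 = -0.05783; g_wv = 1.42/3.32 = 0.4277.
Total gain g = 0.36987.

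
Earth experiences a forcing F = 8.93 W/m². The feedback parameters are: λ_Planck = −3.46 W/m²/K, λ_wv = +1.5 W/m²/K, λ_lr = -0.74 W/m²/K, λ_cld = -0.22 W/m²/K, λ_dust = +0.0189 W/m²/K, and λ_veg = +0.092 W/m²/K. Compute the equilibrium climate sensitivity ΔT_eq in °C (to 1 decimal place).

3.2 °C

Net feedback parameter λ = (−3.46) + (+1.5) + (-0.74) + (-0.22) + (+0.0189) + (+0.092) = -2.8091 W/m²/K.
ΔT = −F/λ = −8.93/(-2.8091) = 3.2 °C.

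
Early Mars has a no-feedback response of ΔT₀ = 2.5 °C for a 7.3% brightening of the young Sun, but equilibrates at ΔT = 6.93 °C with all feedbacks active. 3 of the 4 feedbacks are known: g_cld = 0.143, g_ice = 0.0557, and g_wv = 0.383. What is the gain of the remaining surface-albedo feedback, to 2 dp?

0.06

Amplification A = ΔT/ΔT₀ = 6.93/2.5 = 2.772.
Total gain g = 1 − 1/A = 1 − 1/2.772 = 0.6392.
Known gains sum to 0.143 + 0.0557 + 0.383 = 0.5817.
g_alb = 0.6392 − 0.5817 = 0.06.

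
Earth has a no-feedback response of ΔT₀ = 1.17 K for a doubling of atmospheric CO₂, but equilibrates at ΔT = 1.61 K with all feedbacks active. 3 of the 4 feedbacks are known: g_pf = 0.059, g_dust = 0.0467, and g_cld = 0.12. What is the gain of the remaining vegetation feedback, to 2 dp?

Amplification A = ΔT/ΔT₀ = 1.61/1.17 = 1.376.
Total gain g = 1 − 1/A = 1 − 1/1.376 = 0.2733.
Known gains sum to 0.059 + 0.0467 + 0.12 = 0.2257.
g_veg = 0.2733 − 0.2257 = 0.05.

0.05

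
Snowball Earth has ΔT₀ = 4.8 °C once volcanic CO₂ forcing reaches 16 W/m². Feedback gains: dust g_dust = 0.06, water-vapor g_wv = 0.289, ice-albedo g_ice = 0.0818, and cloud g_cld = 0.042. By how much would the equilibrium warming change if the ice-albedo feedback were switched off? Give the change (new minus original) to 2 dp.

-1.22 °C

Original: g = 0.4728, ΔT = 4.8/(1−0.4728) = 9.1047 °C.
Without ice-albedo: g' = 0.391, ΔT' = 4.8/(1−0.391) = 7.8818 °C.
Change = 7.8818 − 9.1047 = -1.22 °C.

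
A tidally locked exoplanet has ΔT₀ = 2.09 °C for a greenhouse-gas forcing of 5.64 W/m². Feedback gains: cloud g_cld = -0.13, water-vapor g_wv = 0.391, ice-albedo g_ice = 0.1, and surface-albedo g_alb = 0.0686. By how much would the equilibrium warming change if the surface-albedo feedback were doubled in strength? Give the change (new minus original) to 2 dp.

Original: g = 0.4296, ΔT = 2.09/(1−0.4296) = 3.6641 °C.
With doubled surface-albedo: g' = 0.4982, ΔT' = 2.09/(1−0.4982) = 4.1650 °C.
Change = 4.1650 − 3.6641 = 0.50 °C.

0.50 °C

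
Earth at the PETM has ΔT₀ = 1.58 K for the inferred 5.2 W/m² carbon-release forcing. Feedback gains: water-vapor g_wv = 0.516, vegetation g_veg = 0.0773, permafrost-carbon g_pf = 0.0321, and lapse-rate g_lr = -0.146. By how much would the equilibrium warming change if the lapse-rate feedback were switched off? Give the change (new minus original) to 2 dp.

Original: g = 0.4794, ΔT = 1.58/(1−0.4794) = 3.0350 K.
Without lapse-rate: g' = 0.6254, ΔT' = 1.58/(1−0.6254) = 4.2178 K.
Change = 4.2178 − 3.0350 = 1.18 K.

1.18 K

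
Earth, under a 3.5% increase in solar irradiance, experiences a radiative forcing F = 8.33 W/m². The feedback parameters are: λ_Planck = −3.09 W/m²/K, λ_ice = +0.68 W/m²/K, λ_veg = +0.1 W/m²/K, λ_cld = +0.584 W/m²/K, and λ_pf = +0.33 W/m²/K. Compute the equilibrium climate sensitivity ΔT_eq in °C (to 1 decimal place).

6.0 °C

Net feedback parameter λ = (−3.09) + (+0.68) + (+0.1) + (+0.584) + (+0.33) = -1.396 W/m²/K.
ΔT = −F/λ = −8.33/(-1.396) = 6.0 °C.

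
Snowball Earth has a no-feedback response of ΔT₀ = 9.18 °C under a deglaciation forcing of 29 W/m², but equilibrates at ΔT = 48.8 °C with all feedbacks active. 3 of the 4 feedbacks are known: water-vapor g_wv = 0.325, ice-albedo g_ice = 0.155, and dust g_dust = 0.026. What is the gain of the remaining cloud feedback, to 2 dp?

Amplification A = ΔT/ΔT₀ = 48.8/9.18 = 5.316.
Total gain g = 1 − 1/A = 1 − 1/5.316 = 0.8119.
Known gains sum to 0.325 + 0.155 + 0.026 = 0.506.
g_cld = 0.8119 − 0.506 = 0.31.

0.31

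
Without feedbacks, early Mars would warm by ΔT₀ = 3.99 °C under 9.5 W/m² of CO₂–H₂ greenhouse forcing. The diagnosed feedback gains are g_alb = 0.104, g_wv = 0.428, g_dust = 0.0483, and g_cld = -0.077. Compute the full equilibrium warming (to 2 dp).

Total gain g = 0.104 + 0.428 + 0.0483 − 0.077 = 0.5033.
Amplification A = 1/(1 − 0.5033) = 2.013.
ΔT = 3.99 × 2.013 = 8.03 °C.

8.03 °C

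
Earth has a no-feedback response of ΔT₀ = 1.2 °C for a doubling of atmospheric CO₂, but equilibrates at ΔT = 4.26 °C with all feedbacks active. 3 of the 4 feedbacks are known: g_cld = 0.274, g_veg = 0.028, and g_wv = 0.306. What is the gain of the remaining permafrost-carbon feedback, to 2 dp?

Amplification A = ΔT/ΔT₀ = 4.26/1.2 = 3.55.
Total gain g = 1 − 1/A = 1 − 1/3.55 = 0.7183.
Known gains sum to 0.274 + 0.028 + 0.306 = 0.608.
g_pf = 0.7183 − 0.608 = 0.11.

0.11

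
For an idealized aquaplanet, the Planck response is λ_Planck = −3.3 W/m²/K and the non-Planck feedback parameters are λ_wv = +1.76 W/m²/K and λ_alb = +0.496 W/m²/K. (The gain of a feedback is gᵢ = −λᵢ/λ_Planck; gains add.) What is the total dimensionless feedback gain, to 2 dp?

0.68

Convert to gains: g_wv = 1.76/3.3 = 0.5333; g_alb = 0.496/3.3 = 0.1503.
Total gain g = 0.6836.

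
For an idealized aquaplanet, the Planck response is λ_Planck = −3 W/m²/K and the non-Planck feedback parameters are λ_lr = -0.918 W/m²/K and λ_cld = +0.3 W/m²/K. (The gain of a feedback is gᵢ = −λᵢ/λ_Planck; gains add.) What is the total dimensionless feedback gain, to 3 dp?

-0.206

Convert to gains: g_lr = -0.918/3 = -0.306; g_cld = 0.3/3 = 0.1.
Total gain g = -0.206.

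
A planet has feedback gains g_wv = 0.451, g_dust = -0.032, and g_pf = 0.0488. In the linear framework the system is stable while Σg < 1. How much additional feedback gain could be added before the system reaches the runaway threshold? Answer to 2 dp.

0.53

Current total gain = 0.451 − 0.032 + 0.0488 = 0.4678.
Margin to runaway = 1 − 0.4678 = 0.53.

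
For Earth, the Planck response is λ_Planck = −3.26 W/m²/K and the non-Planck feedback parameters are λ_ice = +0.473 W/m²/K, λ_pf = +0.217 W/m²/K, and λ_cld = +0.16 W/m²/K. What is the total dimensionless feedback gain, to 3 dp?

0.261

Convert to gains: g_ice = 0.473/3.26 = 0.1451; g_pf = 0.217/3.26 = 0.06656; g_cld = 0.16/3.26 = 0.04908.
Total gain g = 0.26074.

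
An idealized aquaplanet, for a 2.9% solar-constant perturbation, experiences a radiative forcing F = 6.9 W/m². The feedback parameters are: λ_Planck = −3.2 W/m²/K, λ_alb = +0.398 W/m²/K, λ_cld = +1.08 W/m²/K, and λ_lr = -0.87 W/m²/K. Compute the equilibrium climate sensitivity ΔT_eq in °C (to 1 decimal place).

2.7 °C

Net feedback parameter λ = (−3.2) + (+0.398) + (+1.08) + (-0.87) = -2.592 W/m²/K.
ΔT = −F/λ = −6.9/(-2.592) = 2.7 °C.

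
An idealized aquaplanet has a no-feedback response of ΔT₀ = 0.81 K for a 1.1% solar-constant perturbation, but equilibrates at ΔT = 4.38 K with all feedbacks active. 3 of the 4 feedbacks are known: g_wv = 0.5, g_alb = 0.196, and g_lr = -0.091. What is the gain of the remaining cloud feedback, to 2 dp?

0.21

Amplification A = ΔT/ΔT₀ = 4.38/0.81 = 5.407.
Total gain g = 1 − 1/A = 1 − 1/5.407 = 0.8151.
Known gains sum to 0.5 + 0.196 − 0.091 = 0.605.
g_cld = 0.8151 − 0.605 = 0.21.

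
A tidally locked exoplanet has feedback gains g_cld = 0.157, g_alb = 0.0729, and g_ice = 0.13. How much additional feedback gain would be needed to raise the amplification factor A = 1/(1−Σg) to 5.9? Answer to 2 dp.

Current total gain = 0.3599.
Target gain for A = 5.9: g* = 1 − 1/5.9 = 0.8305.
Additional gain needed = 0.8305 − 0.3599 = 0.47.

0.47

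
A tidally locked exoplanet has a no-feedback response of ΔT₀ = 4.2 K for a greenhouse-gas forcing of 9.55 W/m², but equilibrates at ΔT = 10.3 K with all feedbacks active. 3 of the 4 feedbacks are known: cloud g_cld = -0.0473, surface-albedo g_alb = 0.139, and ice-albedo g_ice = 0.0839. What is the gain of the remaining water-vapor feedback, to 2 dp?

Amplification A = ΔT/ΔT₀ = 10.3/4.2 = 2.452.
Total gain g = 1 − 1/A = 1 − 1/2.452 = 0.5922.
Known gains sum to -0.0473 + 0.139 + 0.0839 = 0.1756.
g_wv = 0.5922 − 0.1756 = 0.42.

0.42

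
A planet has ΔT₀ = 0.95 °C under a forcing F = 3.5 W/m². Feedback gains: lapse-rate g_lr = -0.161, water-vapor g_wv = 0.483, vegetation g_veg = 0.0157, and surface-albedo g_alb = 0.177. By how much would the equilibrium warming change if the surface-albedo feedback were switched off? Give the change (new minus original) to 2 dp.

-0.52 °C

Original: g = 0.5147, ΔT = 0.95/(1−0.5147) = 1.9576 °C.
Without surface-albedo: g' = 0.3377, ΔT' = 0.95/(1−0.3377) = 1.4344 °C.
Change = 1.4344 − 1.9576 = -0.52 °C.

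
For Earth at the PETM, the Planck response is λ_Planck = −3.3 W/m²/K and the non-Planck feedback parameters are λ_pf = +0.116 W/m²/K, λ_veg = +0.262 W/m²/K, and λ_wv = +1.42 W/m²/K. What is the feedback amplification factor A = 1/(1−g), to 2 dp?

Convert to gains: g_pf = 0.116/3.3 = 0.03515; g_veg = 0.262/3.3 = 0.07939; g_wv = 1.42/3.3 = 0.4303.
Total gain g = 0.54484.
A = 1/(1 − 0.54484) = 2.20.

2.20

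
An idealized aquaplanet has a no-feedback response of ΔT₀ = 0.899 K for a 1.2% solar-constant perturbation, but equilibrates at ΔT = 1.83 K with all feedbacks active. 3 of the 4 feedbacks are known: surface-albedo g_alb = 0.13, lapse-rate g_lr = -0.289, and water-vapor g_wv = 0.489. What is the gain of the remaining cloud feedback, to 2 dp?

0.18

Amplification A = ΔT/ΔT₀ = 1.83/0.899 = 2.036.
Total gain g = 1 − 1/A = 1 − 1/2.036 = 0.5088.
Known gains sum to 0.13 − 0.289 + 0.489 = 0.33.
g_cld = 0.5088 − 0.33 = 0.18.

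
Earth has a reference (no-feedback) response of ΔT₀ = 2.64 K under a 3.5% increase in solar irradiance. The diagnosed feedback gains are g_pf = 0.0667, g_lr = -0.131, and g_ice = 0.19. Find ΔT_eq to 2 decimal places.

3.02 K

Total gain g = 0.0667 − 0.131 + 0.19 = 0.1257.
Amplification A = 1/(1 − 0.1257) = 1.144.
ΔT = 2.64 × 1.144 = 3.02 K.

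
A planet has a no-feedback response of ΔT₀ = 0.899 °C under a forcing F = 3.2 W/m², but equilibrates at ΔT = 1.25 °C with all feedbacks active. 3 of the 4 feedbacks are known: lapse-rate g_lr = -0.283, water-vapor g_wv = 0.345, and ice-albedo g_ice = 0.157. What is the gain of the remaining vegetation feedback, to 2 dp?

0.06

Amplification A = ΔT/ΔT₀ = 1.25/0.899 = 1.39.
Total gain g = 1 − 1/A = 1 − 1/1.39 = 0.2806.
Known gains sum to -0.283 + 0.345 + 0.157 = 0.219.
g_veg = 0.2806 − 0.219 = 0.06.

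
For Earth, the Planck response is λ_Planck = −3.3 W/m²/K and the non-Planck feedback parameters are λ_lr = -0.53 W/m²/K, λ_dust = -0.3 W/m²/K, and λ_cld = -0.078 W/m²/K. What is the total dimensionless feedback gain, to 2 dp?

-0.28

Convert to gains: g_lr = -0.53/3.3 = -0.1606; g_dust = -0.3/3.3 = -0.09091; g_cld = -0.078/3.3 = -0.02364.
Total gain g = -0.27515.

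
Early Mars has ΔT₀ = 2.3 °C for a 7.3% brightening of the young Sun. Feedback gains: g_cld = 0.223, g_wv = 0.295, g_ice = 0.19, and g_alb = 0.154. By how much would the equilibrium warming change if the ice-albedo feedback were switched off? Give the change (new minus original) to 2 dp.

-9.65 °C

Original: g = 0.862, ΔT = 2.3/(1−0.862) = 16.6667 °C.
Without ice-albedo: g' = 0.672, ΔT' = 2.3/(1−0.672) = 7.0122 °C.
Change = 7.0122 − 16.6667 = -9.65 °C.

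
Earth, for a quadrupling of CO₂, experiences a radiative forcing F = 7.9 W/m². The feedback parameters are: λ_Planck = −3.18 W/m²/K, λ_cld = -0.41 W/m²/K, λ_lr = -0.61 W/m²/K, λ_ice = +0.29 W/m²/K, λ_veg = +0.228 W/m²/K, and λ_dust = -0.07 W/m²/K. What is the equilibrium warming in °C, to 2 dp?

2.11 °C

Net feedback parameter λ = (−3.18) + (-0.41) + (-0.61) + (+0.29) + (+0.228) + (-0.07) = -3.752 W/m²/K.
ΔT = −F/λ = −7.9/(-3.752) = 2.11 °C.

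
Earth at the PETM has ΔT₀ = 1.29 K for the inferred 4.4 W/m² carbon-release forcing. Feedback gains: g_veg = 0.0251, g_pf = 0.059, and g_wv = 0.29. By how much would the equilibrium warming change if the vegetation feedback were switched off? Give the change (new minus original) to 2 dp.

Original: g = 0.3741, ΔT = 1.29/(1−0.3741) = 2.0610 K.
Without vegetation: g' = 0.349, ΔT' = 1.29/(1−0.349) = 1.9816 K.
Change = 1.9816 − 2.0610 = -0.08 K.

-0.08 K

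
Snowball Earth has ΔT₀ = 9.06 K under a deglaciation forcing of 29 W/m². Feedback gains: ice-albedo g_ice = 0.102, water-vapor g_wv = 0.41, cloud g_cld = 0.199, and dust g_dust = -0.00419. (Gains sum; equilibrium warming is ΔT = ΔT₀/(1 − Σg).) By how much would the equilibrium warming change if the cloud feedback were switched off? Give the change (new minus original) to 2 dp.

Original: g = 0.70681, ΔT = 9.06/(1−0.70681) = 30.9015 K.
Without cloud: g' = 0.50781, ΔT' = 9.06/(1−0.50781) = 18.4075 K.
Change = 18.4075 − 30.9015 = -12.49 K.

-12.49 K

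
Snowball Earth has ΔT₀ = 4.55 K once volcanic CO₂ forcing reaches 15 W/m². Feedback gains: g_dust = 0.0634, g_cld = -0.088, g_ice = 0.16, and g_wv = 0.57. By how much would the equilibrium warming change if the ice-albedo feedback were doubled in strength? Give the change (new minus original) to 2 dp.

18.36 K

Original: g = 0.7054, ΔT = 4.55/(1−0.7054) = 15.4447 K.
With doubled ice-albedo: g' = 0.8654, ΔT' = 4.55/(1−0.8654) = 33.8039 K.
Change = 33.8039 − 15.4447 = 18.36 K.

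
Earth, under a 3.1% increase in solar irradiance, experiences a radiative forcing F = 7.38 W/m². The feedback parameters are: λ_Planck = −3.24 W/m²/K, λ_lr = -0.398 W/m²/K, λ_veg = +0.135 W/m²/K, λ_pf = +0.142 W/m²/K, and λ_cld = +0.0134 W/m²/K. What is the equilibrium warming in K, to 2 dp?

Net feedback parameter λ = (−3.24) + (-0.398) + (+0.135) + (+0.142) + (+0.0134) = -3.3476 W/m²/K.
ΔT = −F/λ = −7.38/(-3.3476) = 2.20 K.

2.20 K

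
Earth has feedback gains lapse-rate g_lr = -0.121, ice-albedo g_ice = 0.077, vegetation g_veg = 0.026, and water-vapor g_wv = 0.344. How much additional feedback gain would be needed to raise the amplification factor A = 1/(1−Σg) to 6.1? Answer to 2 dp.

0.51

Current total gain = 0.326.
Target gain for A = 6.1: g* = 1 − 1/6.1 = 0.8361.
Additional gain needed = 0.8361 − 0.326 = 0.51.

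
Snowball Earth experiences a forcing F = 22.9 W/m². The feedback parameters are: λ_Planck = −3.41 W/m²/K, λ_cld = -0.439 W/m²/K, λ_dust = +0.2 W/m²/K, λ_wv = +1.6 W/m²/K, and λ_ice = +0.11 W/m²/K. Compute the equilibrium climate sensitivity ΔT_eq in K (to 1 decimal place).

Net feedback parameter λ = (−3.41) + (-0.439) + (+0.2) + (+1.6) + (+0.11) = -1.939 W/m²/K.
ΔT = −F/λ = −22.9/(-1.939) = 11.8 K.

11.8 K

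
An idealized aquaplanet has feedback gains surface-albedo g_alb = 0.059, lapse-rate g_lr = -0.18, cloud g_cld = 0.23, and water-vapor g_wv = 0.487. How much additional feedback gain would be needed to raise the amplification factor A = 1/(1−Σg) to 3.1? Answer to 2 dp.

Current total gain = 0.596.
Target gain for A = 3.1: g* = 1 − 1/3.1 = 0.6774.
Additional gain needed = 0.6774 − 0.596 = 0.08.

0.08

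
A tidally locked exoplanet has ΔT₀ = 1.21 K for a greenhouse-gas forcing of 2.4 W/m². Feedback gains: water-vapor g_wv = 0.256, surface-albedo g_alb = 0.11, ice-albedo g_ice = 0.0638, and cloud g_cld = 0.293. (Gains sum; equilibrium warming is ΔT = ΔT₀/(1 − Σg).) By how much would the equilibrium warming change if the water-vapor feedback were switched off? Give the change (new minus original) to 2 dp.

-2.10 K

Original: g = 0.7228, ΔT = 1.21/(1−0.7228) = 4.3651 K.
Without water-vapor: g' = 0.4668, ΔT' = 1.21/(1−0.4668) = 2.2693 K.
Change = 2.2693 − 4.3651 = -2.10 K.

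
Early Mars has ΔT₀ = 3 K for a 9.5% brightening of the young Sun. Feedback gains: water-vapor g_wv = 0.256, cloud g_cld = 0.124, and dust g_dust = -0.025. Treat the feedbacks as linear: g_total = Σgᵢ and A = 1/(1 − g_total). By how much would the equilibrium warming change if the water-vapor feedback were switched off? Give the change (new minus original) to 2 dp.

Original: g = 0.355, ΔT = 3/(1−0.355) = 4.6512 K.
Without water-vapor: g' = 0.099, ΔT' = 3/(1−0.099) = 3.3296 K.
Change = 3.3296 − 4.6512 = -1.32 K.

-1.32 K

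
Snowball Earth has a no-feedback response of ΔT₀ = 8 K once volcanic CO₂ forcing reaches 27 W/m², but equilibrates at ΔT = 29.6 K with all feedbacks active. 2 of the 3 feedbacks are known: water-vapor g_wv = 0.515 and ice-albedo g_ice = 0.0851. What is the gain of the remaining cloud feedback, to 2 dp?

0.13

Amplification A = ΔT/ΔT₀ = 29.6/8 = 3.7.
Total gain g = 1 − 1/A = 1 − 1/3.7 = 0.7297.
Known gains sum to 0.515 + 0.0851 = 0.6001.
g_cld = 0.7297 − 0.6001 = 0.13.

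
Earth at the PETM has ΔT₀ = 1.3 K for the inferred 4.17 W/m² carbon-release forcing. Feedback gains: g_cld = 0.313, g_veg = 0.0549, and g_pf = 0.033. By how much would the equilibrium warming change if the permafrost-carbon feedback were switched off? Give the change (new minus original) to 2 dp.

Original: g = 0.4009, ΔT = 1.3/(1−0.4009) = 2.1699 K.
Without permafrost-carbon: g' = 0.3679, ΔT' = 1.3/(1−0.3679) = 2.0566 K.
Change = 2.0566 − 2.1699 = -0.11 K.

-0.11 K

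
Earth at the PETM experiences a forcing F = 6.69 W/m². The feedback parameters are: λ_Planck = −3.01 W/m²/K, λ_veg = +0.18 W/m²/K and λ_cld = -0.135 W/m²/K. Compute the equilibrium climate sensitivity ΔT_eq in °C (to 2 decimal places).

2.26 °C

Net feedback parameter λ = (−3.01) + (+0.18) + (-0.135) = -2.965 W/m²/K.
ΔT = −F/λ = −6.69/(-2.965) = 2.26 °C.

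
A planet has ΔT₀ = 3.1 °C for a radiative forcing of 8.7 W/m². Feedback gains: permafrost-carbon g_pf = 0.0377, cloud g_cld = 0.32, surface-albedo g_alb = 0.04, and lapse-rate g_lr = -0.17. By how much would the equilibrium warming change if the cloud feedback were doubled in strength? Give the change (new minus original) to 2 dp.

2.84 °C

Original: g = 0.2277, ΔT = 3.1/(1−0.2277) = 4.0140 °C.
With doubled cloud: g' = 0.5477, ΔT' = 3.1/(1−0.5477) = 6.8539 °C.
Change = 6.8539 − 4.0140 = 2.84 °C.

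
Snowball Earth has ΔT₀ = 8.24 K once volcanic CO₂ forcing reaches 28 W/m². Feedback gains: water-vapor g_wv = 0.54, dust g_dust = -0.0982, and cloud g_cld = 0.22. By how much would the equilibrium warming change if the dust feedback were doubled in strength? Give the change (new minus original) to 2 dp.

-5.48 K

Original: g = 0.6618, ΔT = 8.24/(1−0.6618) = 24.3643 K.
With doubled dust: g' = 0.5636, ΔT' = 8.24/(1−0.5636) = 18.8818 K.
Change = 18.8818 − 24.3643 = -5.48 K.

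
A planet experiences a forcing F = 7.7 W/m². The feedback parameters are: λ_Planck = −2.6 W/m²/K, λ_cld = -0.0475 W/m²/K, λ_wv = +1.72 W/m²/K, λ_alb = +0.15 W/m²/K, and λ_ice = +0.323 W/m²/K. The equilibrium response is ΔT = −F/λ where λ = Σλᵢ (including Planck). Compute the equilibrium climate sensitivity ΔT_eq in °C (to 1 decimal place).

Net feedback parameter λ = (−2.6) + (-0.0475) + (+1.72) + (+0.15) + (+0.323) = -0.4545 W/m²/K.
ΔT = −F/λ = −7.7/(-0.4545) = 16.9 °C.

16.9 °C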